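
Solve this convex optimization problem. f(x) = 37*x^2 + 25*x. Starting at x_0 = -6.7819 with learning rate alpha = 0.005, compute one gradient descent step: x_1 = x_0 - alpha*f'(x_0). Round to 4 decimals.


We compute the gradient at x_0 and apply the update.
f'(x) = 74*x + 25
f'(-6.7819) = 74*-6.7819 + 25 = -476.8606
x_1 = -6.7819 - 0.005*-476.8606 = -4.3976


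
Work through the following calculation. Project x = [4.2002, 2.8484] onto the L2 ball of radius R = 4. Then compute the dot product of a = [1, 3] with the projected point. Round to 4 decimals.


Step 1: Compute ||x|| (intermediates to 6 decimals).
||x|| = sqrt(4.2002^2 + 2.8484^2) = 5.074945
Step 2: Project.
Since ||x|| > R, scale = R/||x|| = 4/5.074945 = 0.788186, proj(x) = scale * x
proj(x) = [3.310539, 2.245069]
Step 3: Dot product.
a^T * proj(x) = 1*3.310539 + 3*2.245069 = 10.0457


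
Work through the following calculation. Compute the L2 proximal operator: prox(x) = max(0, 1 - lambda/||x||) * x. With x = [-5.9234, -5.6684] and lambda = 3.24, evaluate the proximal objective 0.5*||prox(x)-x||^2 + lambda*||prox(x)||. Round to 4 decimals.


Step 1: Compute ||x||.
||x|| = 8.1986
Step 2: Compute scaling factor.
scale = max(0, 1 - 3.24/8.1986) = 0.6048
Step 3: prox(x) = [-3.5825, -3.4283]
||prox(x)|| = 4.9586
Step 4: Proximal objective.
0.5*||prox-x||^2 = 5.2488
lambda*||prox|| = 16.0659
Total = 21.3147


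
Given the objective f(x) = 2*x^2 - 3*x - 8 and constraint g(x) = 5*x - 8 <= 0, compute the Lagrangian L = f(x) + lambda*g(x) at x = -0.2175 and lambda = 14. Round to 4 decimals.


Step 1: Evaluate f(x).
f(-0.2175) = 2*(-0.2175)^2 - 3*(-0.2175) - 8 = -7.2529
Step 2: Evaluate g(x).
g(-0.2175) = 5*-0.2175 - 8 = -9.0875
Step 3: Compute Lagrangian.
L = -7.2529 + 14*-9.0875 = -134.4779


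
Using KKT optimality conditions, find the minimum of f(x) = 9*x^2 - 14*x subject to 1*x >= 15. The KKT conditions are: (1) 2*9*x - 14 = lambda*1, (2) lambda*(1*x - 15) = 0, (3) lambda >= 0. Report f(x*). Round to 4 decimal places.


Step 1: Try lambda = 0 (constraint inactive).
x_unc = 14/(2*9) = 0.7778
Check: 1*0.7778 = 0.7778 < 15 -- violated!
Step 2: Constraint must be active: 1*x = 15
x* = 15/1 = 15.0
lambda = (2*9*15.0 - 14)/1 = 256.0
Step 3: Compute optimal value.
f(x*) = 9*15.0^2 - 14*15.0 = 1815.0


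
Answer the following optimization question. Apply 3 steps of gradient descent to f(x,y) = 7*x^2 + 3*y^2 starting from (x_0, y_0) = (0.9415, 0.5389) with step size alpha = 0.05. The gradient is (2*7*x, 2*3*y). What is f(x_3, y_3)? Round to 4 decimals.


Gradient descent on f(x,y) = 7*x^2 + 3*y^2.
Starting point: (0.9415, 0.5389), alpha = 0.05
Step 1: grad_x = 2*7*0.9415 = 13.181, grad_y = 2*3*0.5389 = 3.2334
  x_1 = 0.9415 - 0.05*13.181 = 0.2825
  y_1 = 0.5389 - 0.05*3.2334 = 0.3772
Step 2: grad_x = 2*7*0.2825 = 3.9543, grad_y = 2*3*0.3772 = 2.2634
  x_2 = 0.2825 - 0.05*3.9543 = 0.0847
  y_2 = 0.3772 - 0.05*2.2634 = 0.2641
Step 3: grad_x = 2*7*0.0847 = 1.1863, grad_y = 2*3*0.2641 = 1.5844
  x_3 = 0.0847 - 0.05*1.1863 = 0.0254
  y_3 = 0.2641 - 0.05*1.5844 = 0.1848
f(0.0254, 0.1848) = 7*0.0254^2 + 3*0.1848^2 = 0.107


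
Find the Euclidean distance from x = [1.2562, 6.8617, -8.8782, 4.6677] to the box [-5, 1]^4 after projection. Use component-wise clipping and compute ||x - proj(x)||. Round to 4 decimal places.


Project each component onto [-5, 1].
clip(1.2562) = 1.0, clip(6.8617) = 1.0, clip(-8.8782) = -5.0, clip(4.6677) = 1.0
Projection = [1.0, 1.0, -5.0, 1.0]
Squared diffs: [0.0656, 34.3595, 15.0404, 13.452]
Distance = sqrt(62.9175) = 7.9321


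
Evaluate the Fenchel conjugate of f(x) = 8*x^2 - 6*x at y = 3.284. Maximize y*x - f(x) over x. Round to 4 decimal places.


f*(y) = sup_x {y*x - a*x^2 - b*x} = sup_x {(y-b)*x - a*x^2}
FOC: (y - b) - 2a*x = 0 => x* = (y - b)/(2a)
x* = (3.284 + 6)/(2*8) = 0.5803
f*(3.284) = (y-b)^2/(4a) = (3.284 + 6)^2/(4*8)
= 86.1927/32 = 2.6935


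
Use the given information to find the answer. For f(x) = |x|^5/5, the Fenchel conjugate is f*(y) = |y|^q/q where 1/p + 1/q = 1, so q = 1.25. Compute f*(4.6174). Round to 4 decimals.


The conjugate exponent q satisfies 1/p + 1/q = 1.
p = 5, so q = 5/(5 - 1) = 1.25
|y|^q = 4.6174^1.25 = 6.7686
f*(4.6174) = 6.7686 / 1.25 = 5.4149


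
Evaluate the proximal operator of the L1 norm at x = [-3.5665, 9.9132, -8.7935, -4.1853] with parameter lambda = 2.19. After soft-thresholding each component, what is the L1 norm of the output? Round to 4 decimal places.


Soft-thresholding with lambda = 2.19:
prox(-3.5665) = sign(-3.5665)*max(|-3.5665| - 2.19, 0) = -1.3765
prox(9.9132) = sign(9.9132)*max(|9.9132| - 2.19, 0) = 7.7232
prox(-8.7935) = sign(-8.7935)*max(|-8.7935| - 2.19, 0) = -6.6035
prox(-4.1853) = sign(-4.1853)*max(|-4.1853| - 2.19, 0) = -1.9953
prox(x) = [-1.3765, 7.7232, -6.6035, -1.9953]
||prox(x)||_1 = 1.3765 + 7.7232 + 6.6035 + 1.9953 = 17.6985


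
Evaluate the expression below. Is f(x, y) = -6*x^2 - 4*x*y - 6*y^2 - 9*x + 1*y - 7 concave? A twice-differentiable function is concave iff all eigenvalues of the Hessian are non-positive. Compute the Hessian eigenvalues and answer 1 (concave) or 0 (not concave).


The Hessian of f(x,y) = -6*x^2 - 4*x*y - 6*y^2 - 9*x + 1*y - 7 is:
H = [[-12, -4], [-4, -12]]
Trace = -12 - 12 = -24
Determinant = -12*-12 - (-4)^2 = 128
Discriminant = (-24)^2 - 4*128 = 64.0
Eigenvalues: lambda_1 = -16.0, lambda_2 = -8.0
The function is concave.

1


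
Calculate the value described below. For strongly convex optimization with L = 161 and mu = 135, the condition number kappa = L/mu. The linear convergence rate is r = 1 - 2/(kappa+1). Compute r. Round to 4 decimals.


Step 1: Compute the condition number.
kappa = L/mu = 161/135 = 1.1926
Step 2: Compute the convergence rate.
r = 1 - 2/(kappa + 1) = 1 - 2*mu/(L + mu) = (L - mu)/(L + mu) = 26/296 = 0.0878


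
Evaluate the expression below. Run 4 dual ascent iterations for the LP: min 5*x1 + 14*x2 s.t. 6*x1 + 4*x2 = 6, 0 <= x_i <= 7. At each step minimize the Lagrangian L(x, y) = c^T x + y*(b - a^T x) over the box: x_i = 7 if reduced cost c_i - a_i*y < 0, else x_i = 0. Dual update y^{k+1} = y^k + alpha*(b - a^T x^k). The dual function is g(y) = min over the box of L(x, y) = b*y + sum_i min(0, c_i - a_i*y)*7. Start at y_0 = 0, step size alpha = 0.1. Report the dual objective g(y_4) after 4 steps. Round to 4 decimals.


Dual ascent for LP: min 5*x1 + 14*x2, 6*x1 + 4*x2 = 6, 0 <= x_i <= 7
Step 1: y^k = 0.0, reduced costs: (5.0, 14.0)
  x^k = (0.0, 0.0), subgradient = b - a^T x = 6.0
  y^{k+1} = 0.0 + 0.1*6.0 = 0.6
Step 2: y^k = 0.6, reduced costs: (1.4, 11.6)
  x^k = (0.0, 0.0), subgradient = b - a^T x = 6.0
  y^{k+1} = 0.6 + 0.1*6.0 = 1.2
Step 3: y^k = 1.2, reduced costs: (-2.2, 9.2)
  x^k = (7.0, 0.0), subgradient = b - a^T x = -36.0
  y^{k+1} = 1.2 + 0.1*-36.0 = -2.4
Step 4: y^k = -2.4, reduced costs: (19.4, 23.6)
  x^k = (0.0, 0.0), subgradient = b - a^T x = 6.0
  y^{k+1} = -2.4 + 0.1*6.0 = -1.8
Dual objective at y_4 = -1.8: reduced costs (15.8, 21.2), box minimizer x = (0.0, 0.0)
g(y_4) = b*y + (c1 - a1*y)*x1 + (c2 - a2*y)*x2 = 6*(-1.8) + 15.8*0.0 + 21.2*0.0 = -10.8 + 0.0 + 0.0 = -10.8


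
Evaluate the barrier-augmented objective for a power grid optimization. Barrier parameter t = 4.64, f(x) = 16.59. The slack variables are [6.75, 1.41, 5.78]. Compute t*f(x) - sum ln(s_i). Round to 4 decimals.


Step 1: Compute log-barrier.
ln values: [1.9095, 0.3436, 1.7544]
phi = -(1.9095 + 0.3436 + 1.7544) = -4.0075
Step 2: Compute augmented objective.
t*f(x) = 4.64*16.59 = 76.9776
Total = 76.9776 - 4.0075 = 72.9701


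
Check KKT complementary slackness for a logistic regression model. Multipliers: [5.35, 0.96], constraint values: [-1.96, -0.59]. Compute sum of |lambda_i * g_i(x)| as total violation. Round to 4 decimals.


KKT complementary slackness check:
lambda_1 * g_1 = 5.35 * -1.96 = -10.486
lambda_2 * g_2 = 0.96 * -0.59 = -0.5664
Total violation = 10.486 + 0.5664 = 11.0524


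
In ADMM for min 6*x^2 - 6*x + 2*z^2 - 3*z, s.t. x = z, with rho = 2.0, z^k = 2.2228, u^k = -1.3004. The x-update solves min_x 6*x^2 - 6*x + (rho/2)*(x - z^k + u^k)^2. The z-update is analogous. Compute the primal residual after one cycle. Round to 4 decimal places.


ADMM iteration with rho = 2.0, z^k = 2.2228, u^k = -1.3004
Step 1: x-update.
Minimize 6*x^2 - 6*x + (2.0/2)*(x - 2.2228 - 1.3004)^2
FOC: (2*6 + 2.0)*x = 6 + 2.0*(2.2228 + 1.3004)
x^{k+1} = 0.9319
Step 2: z-update.
Minimize 2*z^2 - 3*z + (2.0/2)*(0.9319 - z - 1.3004)^2
FOC: (2*2 + 2.0)*z = 3 + 2.0*(0.9319 - 1.3004)
z^{k+1} = 0.3772
Step 3: u-update.
u^{k+1} = -1.3004 + 0.9319 - 0.3772 = -0.7457
Step 4: Primal residual = |0.9319 - 0.3772| = 0.5547


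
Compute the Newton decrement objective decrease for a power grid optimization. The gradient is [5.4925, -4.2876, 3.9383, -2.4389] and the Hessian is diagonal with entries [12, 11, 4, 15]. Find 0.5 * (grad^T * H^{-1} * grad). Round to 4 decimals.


Step 1: H is diagonal, so H^(-1) * g = [0.4577, -0.3898, 0.9846, -0.1626].
Step 2: g^T H^(-1) g = sum_i g_i^2 / H_ii
  = (5.4925)^2/12 + (-4.2876)^2/11 + (3.9383)^2/4 + (-2.4389)^2/15
  = 2.514 + 1.6712 + 3.8776 + 0.3965 = 8.4593
Step 3: Objective decrease = 0.5 * g^T H^(-1) g = 4.2296


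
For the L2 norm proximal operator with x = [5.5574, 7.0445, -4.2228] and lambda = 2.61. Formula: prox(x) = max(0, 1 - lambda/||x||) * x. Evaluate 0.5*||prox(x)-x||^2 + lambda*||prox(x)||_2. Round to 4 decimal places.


Step 1: Compute ||x||.
||x|| = 9.9167
Step 2: Compute scaling factor.
scale = max(0, 1 - 2.61/9.9167) = 0.7368
Step 3: prox(x) = [4.0947, 5.1904, -3.1114]
||prox(x)|| = 7.3067
Step 4: Proximal objective.
0.5*||prox-x||^2 = 3.4061
lambda*||prox|| = 19.0705
Total = 22.4766


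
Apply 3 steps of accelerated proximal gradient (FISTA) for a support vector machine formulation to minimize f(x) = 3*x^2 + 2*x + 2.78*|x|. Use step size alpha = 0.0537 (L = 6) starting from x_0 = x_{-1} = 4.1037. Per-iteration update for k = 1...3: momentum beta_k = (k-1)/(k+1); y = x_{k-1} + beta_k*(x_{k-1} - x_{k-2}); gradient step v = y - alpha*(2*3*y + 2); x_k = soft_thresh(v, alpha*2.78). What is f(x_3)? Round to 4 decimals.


FISTA on f(x) = 3*x^2 + 2*x + 2.78*|x|
L = 6, alpha = 0.0537
Iteration 1: beta = 0.0, y = 4.1037 + 0.0*(4.1037 - 4.1037) = 4.1037
  grad(y) = 26.6222, v = y - alpha*grad = 2.6741
  prox(v) = soft_thresh(2.6741, 0.1493) = 2.5248
Iteration 2: beta = 0.3333, y = 2.5248 + 0.3333*(2.5248 - 4.1037) = 1.9985
  grad(y) = 13.991, v = y - alpha*grad = 1.2472
  prox(v) = soft_thresh(1.2472, 0.1493) = 1.0979
Iteration 3: beta = 0.5, y = 1.0979 + 0.5*(1.0979 - 2.5248) = 0.3844
  grad(y) = 4.3067, v = y - alpha*grad = 0.1532
  prox(v) = soft_thresh(0.1532, 0.1493) = 0.0039
f(x_3) = 3*0.0039^2 + 2*0.0039 + 2.78*|0.0039| = 0.0187


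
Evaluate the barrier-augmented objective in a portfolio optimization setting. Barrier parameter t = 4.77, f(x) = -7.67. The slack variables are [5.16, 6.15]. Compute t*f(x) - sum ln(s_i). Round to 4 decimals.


Step 1: Compute log-barrier.
ln values: [1.6409, 1.8165]
phi = -(1.6409 + 1.8165) = -3.4574
Step 2: Compute augmented objective.
t*f(x) = 4.77*-7.67 = -36.5859
Total = -36.5859 - 3.4574 = -40.0433


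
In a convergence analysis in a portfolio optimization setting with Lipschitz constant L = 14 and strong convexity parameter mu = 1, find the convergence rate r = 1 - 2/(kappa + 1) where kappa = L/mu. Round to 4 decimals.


Step 1: Compute the condition number.
kappa = L/mu = 14/1 = 14.0
Step 2: Compute the convergence rate.
r = 1 - 2/(kappa + 1) = 1 - 2*mu/(L + mu) = (L - mu)/(L + mu) = 13/15 = 0.8667


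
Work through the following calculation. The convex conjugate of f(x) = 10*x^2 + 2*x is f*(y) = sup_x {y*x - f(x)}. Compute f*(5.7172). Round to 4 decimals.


f*(y) = sup_x {y*x - a*x^2 - b*x} = sup_x {(y-b)*x - a*x^2}
FOC: (y - b) - 2a*x = 0 => x* = (y - b)/(2a)
x* = (5.7172 - 2)/(2*10) = 0.1859
f*(5.7172) = (y-b)^2/(4a) = (5.7172 - 2)^2/(4*10)
= 13.8176/40 = 0.3454


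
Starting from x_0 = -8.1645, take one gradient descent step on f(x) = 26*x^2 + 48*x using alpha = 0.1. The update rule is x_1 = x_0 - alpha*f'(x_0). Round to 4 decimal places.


We compute the gradient at x_0 and apply the update.
f'(x) = 52*x + 48
f'(-8.1645) = 52*-8.1645 + 48 = -376.554
x_1 = -8.1645 - 0.1*-376.554 = 29.4909


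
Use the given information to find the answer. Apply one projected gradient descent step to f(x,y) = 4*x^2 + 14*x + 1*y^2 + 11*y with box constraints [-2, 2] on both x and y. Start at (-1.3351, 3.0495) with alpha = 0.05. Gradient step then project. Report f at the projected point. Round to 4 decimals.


Step 1: Compute gradient at (-1.3351, 3.0495).
grad_x = 2*4*-1.3351 + 14 = 3.3192
grad_y = 2*1*3.0495 + 11 = 17.099
Step 2: Gradient step.
x_raw = -1.3351 - 0.05*3.3192 = -1.5011
y_raw = 3.0495 - 0.05*17.099 = 2.1946
Step 3: Project onto [-2, 2].
x_proj = clip(-1.5011) = -1.5011
y_proj = clip(2.1946) = 2.0
Step 4: Evaluate f.
f(-1.5011, 2.0) = 13.9979


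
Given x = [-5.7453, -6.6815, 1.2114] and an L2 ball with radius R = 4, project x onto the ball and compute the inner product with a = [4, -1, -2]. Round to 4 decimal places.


Step 1: Compute ||x|| (intermediates to 6 decimals).
||x|| = sqrt((-5.7453)^2 + (-6.6815)^2 + 1.2114^2) = 8.894853
Step 2: Project.
Since ||x|| > R, scale = R/||x|| = 4/8.894853 = 0.449698, proj(x) = scale * x
proj(x) = [-2.58365, -3.004657, 0.544764]
Step 3: Dot product.
a^T * proj(x) = 4*(-2.58365) - 1*(-3.004657) - 2*0.544764 = -8.4195


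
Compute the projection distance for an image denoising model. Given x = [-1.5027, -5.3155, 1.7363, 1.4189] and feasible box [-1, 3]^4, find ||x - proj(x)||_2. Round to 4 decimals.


Project each component onto [-1, 3].
clip(-1.5027) = -1.0, clip(-5.3155) = -1.0, clip(1.7363) = 1.7363, clip(1.4189) = 1.4189
Projection = [-1.0, -1.0, 1.7363, 1.4189]
Squared diffs: [0.2527, 18.6235, 0.0, 0.0]
Distance = sqrt(18.8762) = 4.3447


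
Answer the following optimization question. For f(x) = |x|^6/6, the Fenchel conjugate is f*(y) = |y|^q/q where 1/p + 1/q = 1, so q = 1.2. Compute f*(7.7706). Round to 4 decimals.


The conjugate exponent q satisfies 1/p + 1/q = 1.
p = 6, so q = 6/(6 - 1) = 1.2
|y|^q = 7.7706^1.2 = 11.7097
f*(7.7706) = 11.7097 / 1.2 = 9.7581


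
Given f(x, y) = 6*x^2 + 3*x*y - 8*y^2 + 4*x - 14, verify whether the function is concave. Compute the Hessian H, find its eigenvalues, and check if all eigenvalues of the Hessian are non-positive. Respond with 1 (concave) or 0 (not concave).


The Hessian of f(x,y) = 6*x^2 + 3*x*y - 8*y^2 + 4*x - 14 is:
H = [[12, 3], [3, -16]]
Trace = 12 - 16 = -4
Determinant = 12*-16 - (3)^2 = -201
Discriminant = (-4)^2 - 4*-201 = 820.0
Eigenvalues: lambda_1 = -16.3178, lambda_2 = 12.3178
The function is not concave.

0


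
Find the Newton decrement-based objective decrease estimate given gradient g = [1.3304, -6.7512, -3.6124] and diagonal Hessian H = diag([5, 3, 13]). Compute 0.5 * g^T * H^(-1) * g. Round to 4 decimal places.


Step 1: H is diagonal, so H^(-1) * g = [0.2661, -2.2504, -0.2779].
Step 2: g^T H^(-1) g = sum_i g_i^2 / H_ii
  = (1.3304)^2/5 + (-6.7512)^2/3 + (-3.6124)^2/13
  = 0.354 + 15.1929 + 1.0038 = 16.5507
Step 3: Objective decrease = 0.5 * g^T H^(-1) g = 8.2753


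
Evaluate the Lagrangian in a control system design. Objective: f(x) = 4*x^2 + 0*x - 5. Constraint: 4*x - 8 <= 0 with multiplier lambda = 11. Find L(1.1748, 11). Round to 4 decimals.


Step 1: Evaluate f(x).
f(1.1748) = 4*1.1748^2 + 0*1.1748 - 5 = 0.5206
Step 2: Evaluate g(x).
g(1.1748) = 4*1.1748 - 8 = -3.3008
Step 3: Compute Lagrangian.
L = 0.5206 + 11*-3.3008 = -35.7882


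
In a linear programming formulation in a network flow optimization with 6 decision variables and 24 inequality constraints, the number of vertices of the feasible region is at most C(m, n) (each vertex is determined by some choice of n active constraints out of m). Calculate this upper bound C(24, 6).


Each vertex corresponds to some choice of n active constraints out of m, so the number of vertices is at most C(m, n) = m! / (n!(m-n)!).
m = 24, n = 6
Numerator: 24 * 23 * 22 * 21 * 20 * 19
Denominator: 6! = 720
C(24, 6) = 134596


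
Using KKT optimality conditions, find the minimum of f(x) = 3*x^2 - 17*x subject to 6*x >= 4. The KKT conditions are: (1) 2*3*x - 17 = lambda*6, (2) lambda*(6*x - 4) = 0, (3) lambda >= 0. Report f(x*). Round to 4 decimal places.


Step 1: Try lambda = 0 (constraint inactive).
Stationarity: 2*3*x - 17 = 0
x* = 17/(2*3) = 17/6 = 2.8333 (rounded; the exact value 17/6 is used below)
Check constraint: 6*2.8333 = 16.9998 >= 4 -- satisfied.
Step 2: Compute optimal value.
f(x*) = 3*(17/6)^2 - 17*(17/6) = -24.0833


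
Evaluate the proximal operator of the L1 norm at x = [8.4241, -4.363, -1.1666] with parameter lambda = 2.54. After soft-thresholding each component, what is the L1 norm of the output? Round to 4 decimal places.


Soft-thresholding with lambda = 2.54:
prox(8.4241) = sign(8.4241)*max(|8.4241| - 2.54, 0) = 5.8841
prox(-4.363) = sign(-4.363)*max(|-4.363| - 2.54, 0) = -1.823
prox(-1.1666) = sign(-1.1666)*max(|-1.1666| - 2.54, 0) = 0.0
prox(x) = [5.8841, -1.823, 0.0]
||prox(x)||_1 = 5.8841 + 1.823 + 0.0 = 7.7071


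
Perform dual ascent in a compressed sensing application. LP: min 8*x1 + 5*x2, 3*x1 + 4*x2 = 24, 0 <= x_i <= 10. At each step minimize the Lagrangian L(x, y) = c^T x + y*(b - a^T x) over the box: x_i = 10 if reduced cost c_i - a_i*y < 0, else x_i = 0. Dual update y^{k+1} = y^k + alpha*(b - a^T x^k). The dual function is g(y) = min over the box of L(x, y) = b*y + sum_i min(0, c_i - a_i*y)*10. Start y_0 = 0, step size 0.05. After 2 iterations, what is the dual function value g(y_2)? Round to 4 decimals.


Dual ascent for LP: min 8*x1 + 5*x2, 3*x1 + 4*x2 = 24, 0 <= x_i <= 10
Step 1: y^k = 0.0, reduced costs: (8.0, 5.0)
  x^k = (0.0, 0.0), subgradient = b - a^T x = 24.0
  y^{k+1} = 0.0 + 0.05*24.0 = 1.2
Step 2: y^k = 1.2, reduced costs: (4.4, 0.2)
  x^k = (0.0, 0.0), subgradient = b - a^T x = 24.0
  y^{k+1} = 1.2 + 0.05*24.0 = 2.4
Dual objective at y_2 = 2.4: reduced costs (0.8, -4.6), box minimizer x = (0.0, 10.0)
g(y_2) = b*y + (c1 - a1*y)*x1 + (c2 - a2*y)*x2 = 24*2.4 + 0.8*0.0 + (-4.6)*10.0 = 57.6 + 0.0 - 46.0 = 11.6


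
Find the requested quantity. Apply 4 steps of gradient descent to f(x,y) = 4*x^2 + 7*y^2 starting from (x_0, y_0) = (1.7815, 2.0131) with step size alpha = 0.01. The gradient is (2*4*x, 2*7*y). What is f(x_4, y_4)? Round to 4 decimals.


Gradient descent on f(x,y) = 4*x^2 + 7*y^2.
Starting point: (1.7815, 2.0131), alpha = 0.01
Step 1: grad_x = 2*4*1.7815 = 14.252, grad_y = 2*7*2.0131 = 28.1834
  x_1 = 1.7815 - 0.01*14.252 = 1.639
  y_1 = 2.0131 - 0.01*28.1834 = 1.7313
Step 2: grad_x = 2*4*1.639 = 13.1118, grad_y = 2*7*1.7313 = 24.2377
  x_2 = 1.639 - 0.01*13.1118 = 1.5079
  y_2 = 1.7313 - 0.01*24.2377 = 1.4889
Step 3: grad_x = 2*4*1.5079 = 12.0629, grad_y = 2*7*1.4889 = 20.8444
  x_3 = 1.5079 - 0.01*12.0629 = 1.3872
  y_3 = 1.4889 - 0.01*20.8444 = 1.2804
Step 4: grad_x = 2*4*1.3872 = 11.0979, grad_y = 2*7*1.2804 = 17.9262
  x_4 = 1.3872 - 0.01*11.0979 = 1.2763
  y_4 = 1.2804 - 0.01*17.9262 = 1.1012
f(1.2763, 1.1012) = 4*1.2763^2 + 7*1.1012^2 = 15.0035


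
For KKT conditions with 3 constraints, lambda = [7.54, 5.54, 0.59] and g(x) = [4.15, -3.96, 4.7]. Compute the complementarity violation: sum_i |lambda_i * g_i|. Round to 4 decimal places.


KKT complementary slackness check:
lambda_1 * g_1 = 7.54 * 4.15 = 31.291
lambda_2 * g_2 = 5.54 * -3.96 = -21.9384
lambda_3 * g_3 = 0.59 * 4.7 = 2.773
Total violation = 31.291 + 21.9384 + 2.773 = 56.0024


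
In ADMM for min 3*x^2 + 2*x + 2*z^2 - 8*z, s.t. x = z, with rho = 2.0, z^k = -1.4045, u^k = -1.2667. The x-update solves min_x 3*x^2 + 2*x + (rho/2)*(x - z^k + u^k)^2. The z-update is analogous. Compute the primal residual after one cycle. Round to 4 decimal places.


ADMM iteration with rho = 2.0, z^k = -1.4045, u^k = -1.2667
Step 1: x-update.
Minimize 3*x^2 + 2*x + (2.0/2)*(x + 1.4045 - 1.2667)^2
FOC: (2*3 + 2.0)*x = -2 + 2.0*(-1.4045 + 1.2667)
x^{k+1} = -0.2845
Step 2: z-update.
Minimize 2*z^2 - 8*z + (2.0/2)*(-0.2845 - z - 1.2667)^2
FOC: (2*2 + 2.0)*z = 8 + 2.0*(-0.2845 - 1.2667)
z^{k+1} = 0.8163
Step 3: u-update.
u^{k+1} = -1.2667 - 0.2845 - 0.8163 = -2.3674
Step 4: Primal residual = |-0.2845 - 0.8163| = 1.1007


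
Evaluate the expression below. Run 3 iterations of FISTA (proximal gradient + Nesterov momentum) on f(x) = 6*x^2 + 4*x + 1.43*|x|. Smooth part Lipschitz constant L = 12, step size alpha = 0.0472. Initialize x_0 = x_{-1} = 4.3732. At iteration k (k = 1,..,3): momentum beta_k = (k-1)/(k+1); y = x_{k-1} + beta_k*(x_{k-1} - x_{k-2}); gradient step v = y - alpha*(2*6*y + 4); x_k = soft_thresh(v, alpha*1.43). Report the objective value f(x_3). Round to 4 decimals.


FISTA on f(x) = 6*x^2 + 4*x + 1.43*|x|
L = 12, alpha = 0.0472
Iteration 1: beta = 0.0, y = 4.3732 + 0.0*(4.3732 - 4.3732) = 4.3732
  grad(y) = 56.4784, v = y - alpha*grad = 1.7074
  prox(v) = soft_thresh(1.7074, 0.0675) = 1.6399
Iteration 2: beta = 0.3333, y = 1.6399 + 0.3333*(1.6399 - 4.3732) = 0.7288
  grad(y) = 12.746, v = y - alpha*grad = 0.1272
  prox(v) = soft_thresh(0.1272, 0.0675) = 0.0597
Iteration 3: beta = 0.5, y = 0.0597 + 0.5*(0.0597 - 1.6399) = -0.7304
  grad(y) = -4.7645, v = y - alpha*grad = -0.5055
  prox(v) = soft_thresh(-0.5055, 0.0675) = -0.438
f(x_3) = 6*(-0.438)^2 + 4*(-0.438) + 1.43*|-0.438| = 0.0254


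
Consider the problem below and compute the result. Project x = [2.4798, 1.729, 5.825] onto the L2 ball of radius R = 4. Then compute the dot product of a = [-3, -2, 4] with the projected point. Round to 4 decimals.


Step 1: Compute ||x|| (intermediates to 6 decimals).
||x|| = sqrt(2.4798^2 + 1.729^2 + 5.825^2) = 6.562734
Step 2: Project.
Since ||x|| > R, scale = R/||x|| = 4/6.562734 = 0.609502, proj(x) = scale * x
proj(x) = [1.511443, 1.053829, 3.550349]
Step 3: Dot product.
a^T * proj(x) = -3*1.511443 - 2*1.053829 + 4*3.550349 = 7.5594


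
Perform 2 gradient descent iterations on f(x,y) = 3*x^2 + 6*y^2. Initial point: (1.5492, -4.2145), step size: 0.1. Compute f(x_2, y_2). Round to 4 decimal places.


Gradient descent on f(x,y) = 3*x^2 + 6*y^2.
Starting point: (1.5492, -4.2145), alpha = 0.1
Step 1: grad_x = 2*3*1.5492 = 9.2952, grad_y = 2*6*-4.2145 = -50.574
  x_1 = 1.5492 - 0.1*9.2952 = 0.6197
  y_1 = -4.2145 - 0.1*-50.574 = 0.8429
Step 2: grad_x = 2*3*0.6197 = 3.7181, grad_y = 2*6*0.8429 = 10.1148
  x_2 = 0.6197 - 0.1*3.7181 = 0.2479
  y_2 = 0.8429 - 0.1*10.1148 = -0.1686
f(0.2479, -0.1686) = 3*0.2479^2 + 6*(-0.1686)^2 = 0.3548


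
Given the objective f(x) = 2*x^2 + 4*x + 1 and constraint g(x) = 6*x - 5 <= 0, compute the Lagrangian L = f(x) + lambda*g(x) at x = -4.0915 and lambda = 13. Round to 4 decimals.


Step 1: Evaluate f(x).
f(-4.0915) = 2*(-4.0915)^2 + 4*(-4.0915) + 1 = 18.1147
Step 2: Evaluate g(x).
g(-4.0915) = 6*-4.0915 - 5 = -29.549
Step 3: Compute Lagrangian.
L = 18.1147 + 13*-29.549 = -366.0223


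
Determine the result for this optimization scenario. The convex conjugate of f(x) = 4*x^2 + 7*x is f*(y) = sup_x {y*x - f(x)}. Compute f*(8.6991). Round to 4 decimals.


f*(y) = sup_x {y*x - a*x^2 - b*x} = sup_x {(y-b)*x - a*x^2}
FOC: (y - b) - 2a*x = 0 => x* = (y - b)/(2a)
x* = (8.6991 - 7)/(2*4) = 0.2124
f*(8.6991) = (y-b)^2/(4a) = (8.6991 - 7)^2/(4*4)
= 2.8869/16 = 0.1804


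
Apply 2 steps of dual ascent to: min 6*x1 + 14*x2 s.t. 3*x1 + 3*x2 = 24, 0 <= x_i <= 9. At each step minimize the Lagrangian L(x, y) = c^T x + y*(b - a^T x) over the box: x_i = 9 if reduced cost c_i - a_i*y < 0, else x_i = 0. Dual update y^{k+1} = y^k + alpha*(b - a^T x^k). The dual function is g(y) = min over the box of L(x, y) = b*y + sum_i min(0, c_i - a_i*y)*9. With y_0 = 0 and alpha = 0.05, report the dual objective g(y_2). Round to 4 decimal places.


Dual ascent for LP: min 6*x1 + 14*x2, 3*x1 + 3*x2 = 24, 0 <= x_i <= 9
Step 1: y^k = 0.0, reduced costs: (6.0, 14.0)
  x^k = (0.0, 0.0), subgradient = b - a^T x = 24.0
  y^{k+1} = 0.0 + 0.05*24.0 = 1.2
Step 2: y^k = 1.2, reduced costs: (2.4, 10.4)
  x^k = (0.0, 0.0), subgradient = b - a^T x = 24.0
  y^{k+1} = 1.2 + 0.05*24.0 = 2.4
Dual objective at y_2 = 2.4: reduced costs (-1.2, 6.8), box minimizer x = (9.0, 0.0)
g(y_2) = b*y + (c1 - a1*y)*x1 + (c2 - a2*y)*x2 = 24*2.4 + (-1.2)*9.0 + 6.8*0.0 = 57.6 - 10.8 + 0.0 = 46.8


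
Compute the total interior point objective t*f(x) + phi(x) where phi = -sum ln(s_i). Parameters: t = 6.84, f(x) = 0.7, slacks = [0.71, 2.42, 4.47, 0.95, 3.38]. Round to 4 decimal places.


Step 1: Compute log-barrier.
ln values: [-0.3425, 0.8838, 1.4974, -0.0513, 1.2179]
phi = -(-0.3425 + 0.8838 + 1.4974 - 0.0513 + 1.2179) = -3.2052
Step 2: Compute augmented objective.
t*f(x) = 6.84*0.7 = 4.788
Total = 4.788 - 3.2052 = 1.5828


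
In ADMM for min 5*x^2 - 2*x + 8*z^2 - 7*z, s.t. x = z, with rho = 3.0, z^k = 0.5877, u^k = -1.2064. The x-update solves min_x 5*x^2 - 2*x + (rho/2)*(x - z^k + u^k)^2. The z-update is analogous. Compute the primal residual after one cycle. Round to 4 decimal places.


ADMM iteration with rho = 3.0, z^k = 0.5877, u^k = -1.2064
Step 1: x-update.
Minimize 5*x^2 - 2*x + (3.0/2)*(x - 0.5877 - 1.2064)^2
FOC: (2*5 + 3.0)*x = 2 + 3.0*(0.5877 + 1.2064)
x^{k+1} = 0.5679
Step 2: z-update.
Minimize 8*z^2 - 7*z + (3.0/2)*(0.5679 - z - 1.2064)^2
FOC: (2*8 + 3.0)*z = 7 + 3.0*(0.5679 - 1.2064)
z^{k+1} = 0.2676
Step 3: u-update.
u^{k+1} = -1.2064 + 0.5679 - 0.2676 = -0.9061
Step 4: Primal residual = |0.5679 - 0.2676| = 0.3003


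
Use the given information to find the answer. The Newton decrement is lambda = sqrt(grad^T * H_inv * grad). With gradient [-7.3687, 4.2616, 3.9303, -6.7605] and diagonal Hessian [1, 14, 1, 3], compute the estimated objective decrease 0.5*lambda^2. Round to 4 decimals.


Step 1: H is diagonal, so H^(-1) * g = [-7.3687, 0.3044, 3.9303, -2.2535].
Step 2: g^T H^(-1) g = sum_i g_i^2 / H_ii
  = (-7.3687)^2/1 + (4.2616)^2/14 + (3.9303)^2/1 + (-6.7605)^2/3
  = 54.2977 + 1.2972 + 15.4473 + 15.2348 = 86.277
Step 3: Objective decrease = 0.5 * g^T H^(-1) g = 43.1385


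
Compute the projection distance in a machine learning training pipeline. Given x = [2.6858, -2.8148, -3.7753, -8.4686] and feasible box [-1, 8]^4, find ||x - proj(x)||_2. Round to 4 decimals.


Project each component onto [-1, 8].
clip(2.6858) = 2.6858, clip(-2.8148) = -1.0, clip(-3.7753) = -1.0, clip(-8.4686) = -1.0
Projection = [2.6858, -1.0, -1.0, -1.0]
Squared diffs: [0.0, 3.2935, 7.7023, 55.78]
Distance = sqrt(66.7758) = 8.1716


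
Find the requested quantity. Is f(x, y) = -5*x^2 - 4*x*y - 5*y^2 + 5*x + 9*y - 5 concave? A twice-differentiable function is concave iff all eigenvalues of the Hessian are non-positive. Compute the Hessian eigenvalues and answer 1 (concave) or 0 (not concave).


The Hessian of f(x,y) = -5*x^2 - 4*x*y - 5*y^2 + 5*x + 9*y - 5 is:
H = [[-10, -4], [-4, -10]]
Trace = -10 - 10 = -20
Determinant = -10*-10 - (-4)^2 = 84
Discriminant = (-20)^2 - 4*84 = 64.0
Eigenvalues: lambda_1 = -14.0, lambda_2 = -6.0
The function is concave.

1


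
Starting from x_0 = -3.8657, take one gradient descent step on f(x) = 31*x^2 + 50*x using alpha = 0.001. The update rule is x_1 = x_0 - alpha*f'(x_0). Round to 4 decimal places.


We compute the gradient at x_0 and apply the update.
f'(x) = 62*x + 50
f'(-3.8657) = 62*-3.8657 + 50 = -189.6734
x_1 = -3.8657 - 0.001*-189.6734 = -3.676


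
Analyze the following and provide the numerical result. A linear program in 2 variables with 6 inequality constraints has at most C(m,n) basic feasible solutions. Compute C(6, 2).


Each vertex corresponds to some choice of n active constraints out of m, so the number of vertices is at most C(m, n) = m! / (n!(m-n)!).
m = 6, n = 2
Numerator: 6 * 5
Denominator: 2! = 2
C(6, 2) = 15


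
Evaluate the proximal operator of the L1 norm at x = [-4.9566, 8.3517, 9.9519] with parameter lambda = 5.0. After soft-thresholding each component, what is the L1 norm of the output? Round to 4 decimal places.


Soft-thresholding with lambda = 5.0:
prox(-4.9566) = sign(-4.9566)*max(|-4.9566| - 5.0, 0) = 0.0
prox(8.3517) = sign(8.3517)*max(|8.3517| - 5.0, 0) = 3.3517
prox(9.9519) = sign(9.9519)*max(|9.9519| - 5.0, 0) = 4.9519
prox(x) = [0.0, 3.3517, 4.9519]
||prox(x)||_1 = 0.0 + 3.3517 + 4.9519 = 8.3036


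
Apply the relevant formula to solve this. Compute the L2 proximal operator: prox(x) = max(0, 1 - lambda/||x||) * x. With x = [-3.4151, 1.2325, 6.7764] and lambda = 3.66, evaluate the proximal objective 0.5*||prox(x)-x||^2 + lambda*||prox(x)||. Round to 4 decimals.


Step 1: Compute ||x||.
||x|| = 7.6878
Step 2: Compute scaling factor.
scale = max(0, 1 - 3.66/7.6878) = 0.5239
Step 3: prox(x) = [-1.7892, 0.6457, 3.5503]
||prox(x)|| = 4.0278
Step 4: Proximal objective.
0.5*||prox-x||^2 = 6.6978
lambda*||prox|| = 14.7417
Total = 21.4394


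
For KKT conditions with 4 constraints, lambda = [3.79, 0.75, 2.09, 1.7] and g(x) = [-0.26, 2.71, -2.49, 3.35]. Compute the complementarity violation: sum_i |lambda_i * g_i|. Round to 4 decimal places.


KKT complementary slackness check:
lambda_1 * g_1 = 3.79 * -0.26 = -0.9854
lambda_2 * g_2 = 0.75 * 2.71 = 2.0325
lambda_3 * g_3 = 2.09 * -2.49 = -5.2041
lambda_4 * g_4 = 1.7 * 3.35 = 5.695
Total violation = 0.9854 + 2.0325 + 5.2041 + 5.695 = 13.917


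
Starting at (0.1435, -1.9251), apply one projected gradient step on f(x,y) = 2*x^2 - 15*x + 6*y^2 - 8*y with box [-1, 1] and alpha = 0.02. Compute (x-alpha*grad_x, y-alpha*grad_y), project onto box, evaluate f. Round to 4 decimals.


Step 1: Compute gradient at (0.1435, -1.9251).
grad_x = 2*2*0.1435 - 15 = -14.426
grad_y = 2*6*-1.9251 - 8 = -31.1012
Step 2: Gradient step.
x_raw = 0.1435 - 0.02*-14.426 = 0.432
y_raw = -1.9251 - 0.02*-31.1012 = -1.3031
Step 3: Project onto [-1, 1].
x_proj = clip(0.432) = 0.432
y_proj = clip(-1.3031) = -1.0
Step 4: Evaluate f.
f(0.432, -1.0) = 7.893


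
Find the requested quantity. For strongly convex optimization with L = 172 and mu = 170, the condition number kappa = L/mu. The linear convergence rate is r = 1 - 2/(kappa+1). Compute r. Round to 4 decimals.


Step 1: Compute the condition number.
kappa = L/mu = 172/170 = 1.0118
Step 2: Compute the convergence rate.
r = 1 - 2/(kappa + 1) = 1 - 2*mu/(L + mu) = (L - mu)/(L + mu) = 2/342 = 0.0058


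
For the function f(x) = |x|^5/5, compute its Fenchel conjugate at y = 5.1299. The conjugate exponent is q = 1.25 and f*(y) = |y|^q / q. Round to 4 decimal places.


The conjugate exponent q satisfies 1/p + 1/q = 1.
p = 5, so q = 5/(5 - 1) = 1.25
|y|^q = 5.1299^1.25 = 7.7203
f*(5.1299) = 7.7203 / 1.25 = 6.1763


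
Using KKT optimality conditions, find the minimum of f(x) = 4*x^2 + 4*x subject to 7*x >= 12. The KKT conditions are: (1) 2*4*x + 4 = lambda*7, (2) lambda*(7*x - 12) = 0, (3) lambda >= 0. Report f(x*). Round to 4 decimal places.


Step 1: Try lambda = 0 (constraint inactive).
x_unc = -4/(2*4) = -0.5
Check: 7*-0.5 = -3.5 < 12 -- violated!
Step 2: Constraint must be active: 7*x = 12
x* = 12/7 = 1.7143 (rounded; the exact value 12/7 is used below)
lambda = (2*4*(12/7) + 4)/7 = 2.5306
Step 3: Compute optimal value.
f(x*) = 4*(12/7)^2 + 4*(12/7) = 18.6122


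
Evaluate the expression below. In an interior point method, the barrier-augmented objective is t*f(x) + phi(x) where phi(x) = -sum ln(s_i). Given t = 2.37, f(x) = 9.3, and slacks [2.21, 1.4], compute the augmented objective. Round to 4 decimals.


Step 1: Compute log-barrier.
ln values: [0.793, 0.3365]
phi = -(0.793 + 0.3365) = -1.1295
Step 2: Compute augmented objective.
t*f(x) = 2.37*9.3 = 22.041
Total = 22.041 - 1.1295 = 20.9115


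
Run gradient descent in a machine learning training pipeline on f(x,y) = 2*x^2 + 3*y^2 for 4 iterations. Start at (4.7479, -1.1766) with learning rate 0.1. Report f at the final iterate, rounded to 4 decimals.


Gradient descent on f(x,y) = 2*x^2 + 3*y^2.
Starting point: (4.7479, -1.1766), alpha = 0.1
Step 1: grad_x = 2*2*4.7479 = 18.9916, grad_y = 2*3*-1.1766 = -7.0596
  x_1 = 4.7479 - 0.1*18.9916 = 2.8487
  y_1 = -1.1766 - 0.1*-7.0596 = -0.4706
Step 2: grad_x = 2*2*2.8487 = 11.395, grad_y = 2*3*-0.4706 = -2.8238
  x_2 = 2.8487 - 0.1*11.395 = 1.7092
  y_2 = -0.4706 - 0.1*-2.8238 = -0.1883
Step 3: grad_x = 2*2*1.7092 = 6.837, grad_y = 2*3*-0.1883 = -1.1295
  x_3 = 1.7092 - 0.1*6.837 = 1.0255
  y_3 = -0.1883 - 0.1*-1.1295 = -0.0753
Step 4: grad_x = 2*2*1.0255 = 4.1022, grad_y = 2*3*-0.0753 = -0.4518
  x_4 = 1.0255 - 0.1*4.1022 = 0.6153
  y_4 = -0.0753 - 0.1*-0.4518 = -0.0301
f(0.6153, -0.0301) = 2*0.6153^2 + 3*(-0.0301)^2 = 0.76


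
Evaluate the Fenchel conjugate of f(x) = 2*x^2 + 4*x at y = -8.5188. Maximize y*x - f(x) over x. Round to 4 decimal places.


f*(y) = sup_x {y*x - a*x^2 - b*x} = sup_x {(y-b)*x - a*x^2}
FOC: (y - b) - 2a*x = 0 => x* = (y - b)/(2a)
x* = (-8.5188 - 4)/(2*2) = -3.1297
f*(-8.5188) = (y-b)^2/(4a) = (-8.5188 - 4)^2/(4*2)
= 156.7204/8 = 19.59


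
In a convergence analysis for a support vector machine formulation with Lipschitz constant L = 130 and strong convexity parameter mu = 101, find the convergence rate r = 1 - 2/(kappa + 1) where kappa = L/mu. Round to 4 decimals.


Step 1: Compute the condition number.
kappa = L/mu = 130/101 = 1.2871
Step 2: Compute the convergence rate.
r = 1 - 2/(kappa + 1) = 1 - 2*mu/(L + mu) = (L - mu)/(L + mu) = 29/231 = 0.1255


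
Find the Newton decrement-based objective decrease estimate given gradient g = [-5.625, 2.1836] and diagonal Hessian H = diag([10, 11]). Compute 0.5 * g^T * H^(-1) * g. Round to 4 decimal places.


Step 1: H is diagonal, so H^(-1) * g = [-0.5625, 0.1985].
Step 2: g^T H^(-1) g = sum_i g_i^2 / H_ii
  = (-5.625)^2/10 + (2.1836)^2/11
  = 3.1641 + 0.4335 = 3.5975
Step 3: Objective decrease = 0.5 * g^T H^(-1) g = 1.7988


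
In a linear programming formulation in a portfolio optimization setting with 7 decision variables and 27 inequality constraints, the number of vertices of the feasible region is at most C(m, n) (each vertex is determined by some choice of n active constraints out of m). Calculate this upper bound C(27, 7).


Each vertex corresponds to some choice of n active constraints out of m, so the number of vertices is at most C(m, n) = m! / (n!(m-n)!).
m = 27, n = 7
Numerator: 27 * 26 * 25 * 24 * 23 * 22 * 21
Denominator: 7! = 5040
C(27, 7) = 888030


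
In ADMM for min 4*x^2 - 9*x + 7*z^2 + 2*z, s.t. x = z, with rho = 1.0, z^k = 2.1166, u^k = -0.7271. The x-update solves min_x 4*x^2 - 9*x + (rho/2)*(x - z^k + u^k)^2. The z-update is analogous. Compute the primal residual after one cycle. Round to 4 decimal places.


ADMM iteration with rho = 1.0, z^k = 2.1166, u^k = -0.7271
Step 1: x-update.
Minimize 4*x^2 - 9*x + (1.0/2)*(x - 2.1166 - 0.7271)^2
FOC: (2*4 + 1.0)*x = 9 + 1.0*(2.1166 + 0.7271)
x^{k+1} = 1.316
Step 2: z-update.
Minimize 7*z^2 + 2*z + (1.0/2)*(1.316 - z - 0.7271)^2
FOC: (2*7 + 1.0)*z = -2 + 1.0*(1.316 - 0.7271)
z^{k+1} = -0.0941
Step 3: u-update.
u^{k+1} = -0.7271 + 1.316 + 0.0941 = 0.6829
Step 4: Primal residual = |1.316 + 0.0941| = 1.41


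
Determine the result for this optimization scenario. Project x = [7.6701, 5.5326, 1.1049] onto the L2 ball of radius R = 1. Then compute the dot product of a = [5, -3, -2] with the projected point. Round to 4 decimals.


Step 1: Compute ||x|| (intermediates to 6 decimals).
||x|| = sqrt(7.6701^2 + 5.5326^2 + 1.1049^2) = 9.521602
Step 2: Project.
Since ||x|| > R, scale = R/||x|| = 1/9.521602 = 0.105024, proj(x) = scale * x
proj(x) = [0.805545, 0.581056, 0.116041]
Step 3: Dot product.
a^T * proj(x) = 5*0.805545 - 3*0.581056 - 2*0.116041 = 2.0525


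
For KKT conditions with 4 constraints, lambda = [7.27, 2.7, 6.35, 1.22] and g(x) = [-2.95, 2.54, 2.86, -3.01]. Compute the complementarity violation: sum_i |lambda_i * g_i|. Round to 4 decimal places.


KKT complementary slackness check:
lambda_1 * g_1 = 7.27 * -2.95 = -21.4465
lambda_2 * g_2 = 2.7 * 2.54 = 6.858
lambda_3 * g_3 = 6.35 * 2.86 = 18.161
lambda_4 * g_4 = 1.22 * -3.01 = -3.6722
Total violation = 21.4465 + 6.858 + 18.161 + 3.6722 = 50.1377


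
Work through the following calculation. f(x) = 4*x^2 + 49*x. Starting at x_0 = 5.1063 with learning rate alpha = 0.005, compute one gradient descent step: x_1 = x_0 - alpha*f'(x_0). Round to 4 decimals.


We compute the gradient at x_0 and apply the update.
f'(x) = 8*x + 49
f'(5.1063) = 8*5.1063 + 49 = 89.8504
x_1 = 5.1063 - 0.005*89.8504 = 4.657


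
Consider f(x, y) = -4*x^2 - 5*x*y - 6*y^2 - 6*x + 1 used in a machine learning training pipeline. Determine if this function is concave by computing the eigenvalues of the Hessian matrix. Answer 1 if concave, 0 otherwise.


The Hessian of f(x,y) = -4*x^2 - 5*x*y - 6*y^2 - 6*x + 1 is:
H = [[-8, -5], [-5, -12]]
Trace = -8 - 12 = -20
Determinant = -8*-12 - (-5)^2 = 71
Discriminant = (-20)^2 - 4*71 = 116.0
Eigenvalues: lambda_1 = -15.3852, lambda_2 = -4.6148
The function is concave.

1


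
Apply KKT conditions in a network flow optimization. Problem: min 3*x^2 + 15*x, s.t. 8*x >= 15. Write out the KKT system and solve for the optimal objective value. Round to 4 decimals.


Step 1: Try lambda = 0 (constraint inactive).
x_unc = -15/(2*3) = -2.5
Check: 8*-2.5 = -20.0 < 15 -- violated!
Step 2: Constraint must be active: 8*x = 15
x* = 15/8 = 1.875
lambda = (2*3*1.875 + 15)/8 = 3.2813
Step 3: Compute optimal value.
f(x*) = 3*1.875^2 + 15*1.875 = 38.6719


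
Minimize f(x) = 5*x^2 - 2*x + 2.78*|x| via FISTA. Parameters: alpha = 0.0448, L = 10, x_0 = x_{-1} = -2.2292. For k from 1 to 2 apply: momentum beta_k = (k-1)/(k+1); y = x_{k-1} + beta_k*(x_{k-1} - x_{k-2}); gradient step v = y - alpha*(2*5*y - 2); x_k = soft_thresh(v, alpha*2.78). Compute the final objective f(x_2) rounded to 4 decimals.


FISTA on f(x) = 5*x^2 - 2*x + 2.78*|x|
L = 10, alpha = 0.0448
Iteration 1: beta = 0.0, y = -2.2292 + 0.0*(-2.2292 + 2.2292) = -2.2292
  grad(y) = -24.292, v = y - alpha*grad = -1.1409
  prox(v) = soft_thresh(-1.1409, 0.1245) = -1.0164
Iteration 2: beta = 0.3333, y = -1.0164 + 0.3333*(-1.0164 + 2.2292) = -0.6121
  grad(y) = -8.121, v = y - alpha*grad = -0.2483
  prox(v) = soft_thresh(-0.2483, 0.1245) = -0.1237
f(x_2) = 5*(-0.1237)^2 - 2*(-0.1237) + 2.78*|-0.1237| = 0.668


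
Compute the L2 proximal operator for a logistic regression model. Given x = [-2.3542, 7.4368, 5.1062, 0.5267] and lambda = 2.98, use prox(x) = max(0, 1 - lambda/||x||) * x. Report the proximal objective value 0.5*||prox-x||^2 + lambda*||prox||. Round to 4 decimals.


Step 1: Compute ||x||.
||x|| = 9.338
Step 2: Compute scaling factor.
scale = max(0, 1 - 2.98/9.338) = 0.6809
Step 3: prox(x) = [-1.6029, 5.0635, 3.4767, 0.3586]
||prox(x)|| = 6.358
Step 4: Proximal objective.
0.5*||prox-x||^2 = 4.4402
lambda*||prox|| = 18.9468
Total = 23.3872


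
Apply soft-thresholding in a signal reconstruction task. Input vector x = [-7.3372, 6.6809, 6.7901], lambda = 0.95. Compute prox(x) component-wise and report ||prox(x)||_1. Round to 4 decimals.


Soft-thresholding with lambda = 0.95:
prox(-7.3372) = sign(-7.3372)*max(|-7.3372| - 0.95, 0) = -6.3872
prox(6.6809) = sign(6.6809)*max(|6.6809| - 0.95, 0) = 5.7309
prox(6.7901) = sign(6.7901)*max(|6.7901| - 0.95, 0) = 5.8401
prox(x) = [-6.3872, 5.7309, 5.8401]
||prox(x)||_1 = 6.3872 + 5.7309 + 5.8401 = 17.9582


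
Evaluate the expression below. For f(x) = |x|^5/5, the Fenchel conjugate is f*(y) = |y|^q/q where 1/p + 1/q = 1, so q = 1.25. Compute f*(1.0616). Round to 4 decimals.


The conjugate exponent q satisfies 1/p + 1/q = 1.
p = 5, so q = 5/(5 - 1) = 1.25
|y|^q = 1.0616^1.25 = 1.0776
f*(1.0616) = 1.0776 / 1.25 = 0.8621


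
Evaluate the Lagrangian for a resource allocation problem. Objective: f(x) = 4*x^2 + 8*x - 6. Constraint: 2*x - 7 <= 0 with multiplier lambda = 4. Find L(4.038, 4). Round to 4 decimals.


Step 1: Evaluate f(x).
f(4.038) = 4*4.038^2 + 8*4.038 - 6 = 91.5258
Step 2: Evaluate g(x).
g(4.038) = 2*4.038 - 7 = 1.076
Step 3: Compute Lagrangian.
L = 91.5258 + 4*1.076 = 95.8298


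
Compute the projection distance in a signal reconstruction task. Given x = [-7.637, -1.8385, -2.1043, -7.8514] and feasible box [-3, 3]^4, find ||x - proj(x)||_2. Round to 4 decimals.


Project each component onto [-3, 3].
clip(-7.637) = -3.0, clip(-1.8385) = -1.8385, clip(-2.1043) = -2.1043, clip(-7.8514) = -3.0
Projection = [-3.0, -1.8385, -2.1043, -3.0]
Squared diffs: [21.5018, 0.0, 0.0, 23.5361]
Distance = sqrt(45.0379) = 6.711
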